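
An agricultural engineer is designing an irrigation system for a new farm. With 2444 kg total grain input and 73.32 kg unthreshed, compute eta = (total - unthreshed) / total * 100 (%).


eta = (total - unthreshed) / total * 100
    = (2444 - 73.32) / 2444 * 100
    = 2370.68 / 2444 * 100
    = 97%


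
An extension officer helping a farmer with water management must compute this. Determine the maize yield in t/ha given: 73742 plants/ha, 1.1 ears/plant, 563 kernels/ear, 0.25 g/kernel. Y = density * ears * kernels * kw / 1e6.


Y = density * ears * kernels * kw
  = 73742 * 1.1 * 563 * 0.25 g/ha
  = 11417105.15 g/ha
  = 11417.11 kg/ha = 11.42 t/ha


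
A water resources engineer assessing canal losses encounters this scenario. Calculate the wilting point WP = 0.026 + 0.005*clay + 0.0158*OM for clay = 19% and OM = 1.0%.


WP = 0.026 + 0.005*19 + 0.0158*1.0
   = 0.026 + 0.0950 + 0.0158
   = 0.1368


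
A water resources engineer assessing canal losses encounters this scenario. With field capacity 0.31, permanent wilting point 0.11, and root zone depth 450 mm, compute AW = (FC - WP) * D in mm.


AW = (FC - WP) * D
   = (0.31 - 0.11) * 450
   = 0.20 * 450
   = 90 mm


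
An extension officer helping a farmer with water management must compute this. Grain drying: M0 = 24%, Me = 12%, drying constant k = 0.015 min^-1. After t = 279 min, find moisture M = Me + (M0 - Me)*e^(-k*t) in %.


M = Me + (M0 - Me) * e^(-k*t)
  = 12 + (24 - 12) * e^(-0.015*279)
  = 12 + 12 * e^(-4.185)
  = 12 + 12 * 0.01522
  = 12 + 0.1827
  = 12.18%


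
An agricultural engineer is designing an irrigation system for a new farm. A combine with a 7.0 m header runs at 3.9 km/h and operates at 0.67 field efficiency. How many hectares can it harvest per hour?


C = w * v * eta_f / 10
  = 7.0 * 3.9 * 0.67 / 10
  = 18.29 / 10
  = 1.83 ha/h


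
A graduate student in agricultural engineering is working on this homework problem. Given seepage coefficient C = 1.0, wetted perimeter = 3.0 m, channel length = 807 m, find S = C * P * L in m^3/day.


S = C * P * L
  = 1.0 * 3.0 * 807
  = 2421 m^3/day


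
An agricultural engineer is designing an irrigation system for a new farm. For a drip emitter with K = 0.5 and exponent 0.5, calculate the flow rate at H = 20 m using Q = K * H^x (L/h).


Q = K * H^x
  = 0.5 * 20^0.5
  = 0.5 * 4.4721
  = 2.24 L/h


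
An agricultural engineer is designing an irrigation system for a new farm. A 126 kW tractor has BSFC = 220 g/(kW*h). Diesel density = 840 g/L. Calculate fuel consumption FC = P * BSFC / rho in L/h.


FC = P * BSFC / rho_fuel
   = 126 * 220 / 840
   = 27720 / 840
   = 33 L/h


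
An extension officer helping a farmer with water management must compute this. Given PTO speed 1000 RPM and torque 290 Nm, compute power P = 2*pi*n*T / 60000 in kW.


P = 2*pi*n*T / 60000
  = 2*pi * 1000 * 290 / 60000
  = 1822123.74 / 60000
  = 30.37 kW


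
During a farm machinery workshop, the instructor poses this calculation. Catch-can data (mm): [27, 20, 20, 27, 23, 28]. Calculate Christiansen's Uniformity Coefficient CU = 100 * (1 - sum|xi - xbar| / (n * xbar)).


xbar = 145 / 6 = 24.167
sum|xi - xbar| = 19
CU = 100 * (1 - 19 / (6 * 24.167))
   = 100 * (1 - 0.1310)
   = 86.90%


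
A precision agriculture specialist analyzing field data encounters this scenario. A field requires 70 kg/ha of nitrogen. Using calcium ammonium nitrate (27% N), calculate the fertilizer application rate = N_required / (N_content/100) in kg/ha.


Rate = N_required / (N_content / 100)
     = 70 / (27 / 100)
     = 70 / 0.27
     = 259.26 kg/ha


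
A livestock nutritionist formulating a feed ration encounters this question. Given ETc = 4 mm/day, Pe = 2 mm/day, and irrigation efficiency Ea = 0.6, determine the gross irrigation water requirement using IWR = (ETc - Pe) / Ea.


IWR = (ETc - Pe) / Ea
    = (4 - 2) / 0.6
    = 2 / 0.6
    = 3.33 mm/day


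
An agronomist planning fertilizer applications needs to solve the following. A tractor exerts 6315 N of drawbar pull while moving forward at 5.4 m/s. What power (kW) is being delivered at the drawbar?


P = F * v / 1000
  = 6315 * 5.4 / 1000
  = 34101 / 1000
  = 34.10 kW


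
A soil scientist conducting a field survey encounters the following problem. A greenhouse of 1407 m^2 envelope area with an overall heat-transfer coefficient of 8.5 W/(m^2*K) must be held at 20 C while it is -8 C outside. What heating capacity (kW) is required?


dT = 20 - (-8) = 28 K
Q = U * A * dT
  = 8.5 * 1407 * 28
  = 334866 W = 334.87 kW


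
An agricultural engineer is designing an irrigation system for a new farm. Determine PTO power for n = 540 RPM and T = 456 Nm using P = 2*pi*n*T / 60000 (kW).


P = 2*pi*n*T / 60000
  = 2*pi * 540 * 456 / 60000
  = 1547171.55 / 60000
  = 25.79 kW


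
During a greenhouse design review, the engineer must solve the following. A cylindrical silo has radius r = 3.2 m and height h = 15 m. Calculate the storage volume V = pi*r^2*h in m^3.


V = pi * r^2 * h
  = pi * 3.2^2 * 15
  = pi * 10.24 * 15
  = 482.55 m^3


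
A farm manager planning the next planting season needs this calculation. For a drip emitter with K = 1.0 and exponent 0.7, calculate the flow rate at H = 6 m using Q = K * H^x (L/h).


Q = K * H^x
  = 1.0 * 6^0.7
  = 1.0 * 3.5051
  = 3.51 L/h


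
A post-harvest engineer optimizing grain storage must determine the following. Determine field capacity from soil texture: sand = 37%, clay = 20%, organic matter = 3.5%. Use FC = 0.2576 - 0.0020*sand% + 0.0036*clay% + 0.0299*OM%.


FC = 0.2576 - 0.0020*37 + 0.0036*20 + 0.0299*3.5
   = 0.2576 - 0.0740 + 0.0720 + 0.1047
   = 0.3603


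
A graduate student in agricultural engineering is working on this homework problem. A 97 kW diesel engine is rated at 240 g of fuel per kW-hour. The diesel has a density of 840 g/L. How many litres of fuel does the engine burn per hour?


FC = P * BSFC / rho_fuel
   = 97 * 240 / 840
   = 23280 / 840
   = 27.71 L/h


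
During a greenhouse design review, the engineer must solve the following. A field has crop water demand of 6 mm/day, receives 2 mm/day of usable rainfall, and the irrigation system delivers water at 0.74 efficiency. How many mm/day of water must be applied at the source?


IWR = (ETc - Pe) / Ea
    = (6 - 2) / 0.74
    = 4 / 0.74
    = 5.41 mm/day


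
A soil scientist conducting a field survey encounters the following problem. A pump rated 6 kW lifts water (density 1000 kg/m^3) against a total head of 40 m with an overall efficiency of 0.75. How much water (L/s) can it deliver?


Q = (P * 1000 * eta) / (rho * g * H)
  = (6 * 1000 * 0.75) / (1000 * 9.81 * 40)
  = 4500 / 392400
  = 0.01147 m^3/s = 11.47 L/s


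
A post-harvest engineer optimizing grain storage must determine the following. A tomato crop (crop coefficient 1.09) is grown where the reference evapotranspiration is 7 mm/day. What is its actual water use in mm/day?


ETc = Kc * ET0
    = 1.09 * 7
    = 7.63 mm/day


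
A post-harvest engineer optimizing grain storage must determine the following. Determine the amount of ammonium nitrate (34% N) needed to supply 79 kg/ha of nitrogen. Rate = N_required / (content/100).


Rate = N_required / (N_content / 100)
     = 79 / (34 / 100)
     = 79 / 0.34
     = 232.35 kg/ha


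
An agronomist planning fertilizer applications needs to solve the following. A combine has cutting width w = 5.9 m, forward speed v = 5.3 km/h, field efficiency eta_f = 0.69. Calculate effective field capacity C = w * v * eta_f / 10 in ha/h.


C = w * v * eta_f / 10
  = 5.9 * 5.3 * 0.69 / 10
  = 21.58 / 10
  = 2.16 ha/h


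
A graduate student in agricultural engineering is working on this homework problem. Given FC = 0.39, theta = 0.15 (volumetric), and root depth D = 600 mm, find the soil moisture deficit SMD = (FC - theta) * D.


SMD = (FC - theta) * D
    = (0.39 - 0.15) * 600
    = 0.240 * 600
    = 144 mm


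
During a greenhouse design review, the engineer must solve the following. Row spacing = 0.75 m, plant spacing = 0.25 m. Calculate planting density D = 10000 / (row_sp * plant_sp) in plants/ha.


D = 10000 / (row_sp * plant_sp)
  = 10000 / (0.75 * 0.25)
  = 10000 / 0.1875
  = 53333.33 plants/ha


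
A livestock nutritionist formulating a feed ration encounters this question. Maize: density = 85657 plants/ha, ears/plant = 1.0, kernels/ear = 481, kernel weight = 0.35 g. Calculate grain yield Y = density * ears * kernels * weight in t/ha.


Y = density * ears * kernels * kw
  = 85657 * 1.0 * 481 * 0.35 g/ha
  = 14420355.95 g/ha
  = 14420.36 kg/ha = 14.42 t/ha


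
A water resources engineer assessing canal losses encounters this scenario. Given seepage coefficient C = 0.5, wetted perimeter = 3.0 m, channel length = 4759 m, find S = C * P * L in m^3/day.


S = C * P * L
  = 0.5 * 3.0 * 4759
  = 7138.50 m^3/day


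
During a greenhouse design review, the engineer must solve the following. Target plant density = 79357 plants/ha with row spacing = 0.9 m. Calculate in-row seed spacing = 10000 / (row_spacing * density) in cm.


spacing = 10000 / (row_sp * density)
        = 10000 / (0.9 * 79357)
        = 10000 / 71421.30
        = 0.14001 m = 14.00 cm


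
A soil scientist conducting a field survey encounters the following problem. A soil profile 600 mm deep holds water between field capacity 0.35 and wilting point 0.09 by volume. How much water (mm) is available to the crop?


AW = (FC - WP) * D
   = (0.35 - 0.09) * 600
   = 0.26 * 600
   = 156 mm


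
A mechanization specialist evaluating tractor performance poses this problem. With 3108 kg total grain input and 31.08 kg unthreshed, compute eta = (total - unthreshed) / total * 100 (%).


eta = (total - unthreshed) / total * 100
    = (3108 - 31.08) / 3108 * 100
    = 3076.92 / 3108 * 100
    = 99%


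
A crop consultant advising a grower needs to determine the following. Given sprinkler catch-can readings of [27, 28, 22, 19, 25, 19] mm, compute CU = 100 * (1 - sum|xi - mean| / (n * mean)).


xbar = 140 / 6 = 23.333
sum|xi - xbar| = 20
CU = 100 * (1 - 20 / (6 * 23.333))
   = 100 * (1 - 0.1429)
   = 85.71%


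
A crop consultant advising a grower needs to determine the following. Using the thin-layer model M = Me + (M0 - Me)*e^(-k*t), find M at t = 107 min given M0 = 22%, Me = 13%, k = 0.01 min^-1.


M = Me + (M0 - Me) * e^(-k*t)
  = 13 + (22 - 13) * e^(-0.01*107)
  = 13 + 9 * e^(-1.070)
  = 13 + 9 * 0.34301
  = 13 + 3.0871
  = 16.09%


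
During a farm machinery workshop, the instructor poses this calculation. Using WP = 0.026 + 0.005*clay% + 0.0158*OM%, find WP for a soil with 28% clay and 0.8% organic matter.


WP = 0.026 + 0.005*28 + 0.0158*0.8
   = 0.026 + 0.1400 + 0.0126
   = 0.1786


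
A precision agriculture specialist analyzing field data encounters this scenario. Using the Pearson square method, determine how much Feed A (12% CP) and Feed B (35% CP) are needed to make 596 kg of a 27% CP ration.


parts_A = CP_b - target = 35 - 27 = 8
parts_B = target - CP_a = 27 - 12 = 15
total_parts = 8 + 15 = 23
Feed A = 596 * 8 / 23 = 207.30 kg
Feed B = 596 * 15 / 23 = 388.70 kg

207.30 kg


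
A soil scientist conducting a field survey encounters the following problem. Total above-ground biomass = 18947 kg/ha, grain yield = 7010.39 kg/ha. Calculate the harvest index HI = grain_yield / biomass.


HI = grain_yield / biomass
   = 7010.39 / 18947
   = 0.37


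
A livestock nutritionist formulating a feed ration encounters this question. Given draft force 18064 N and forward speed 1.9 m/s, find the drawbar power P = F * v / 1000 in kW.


P = F * v / 1000
  = 18064 * 1.9 / 1000
  = 34321.60 / 1000
  = 34.32 kW


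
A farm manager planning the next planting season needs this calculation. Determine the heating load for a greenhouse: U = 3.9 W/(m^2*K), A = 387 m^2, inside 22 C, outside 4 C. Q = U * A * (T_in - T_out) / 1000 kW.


dT = 22 - (4) = 18 K
Q = U * A * dT
  = 3.9 * 387 * 18
  = 27167.40 W = 27.17 kW


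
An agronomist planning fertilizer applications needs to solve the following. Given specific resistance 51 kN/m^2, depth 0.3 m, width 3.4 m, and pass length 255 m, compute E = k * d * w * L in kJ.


E = k * d * w * L
  = 51 * 0.3 * 3.4 * 255
  = 13265.10 kJ


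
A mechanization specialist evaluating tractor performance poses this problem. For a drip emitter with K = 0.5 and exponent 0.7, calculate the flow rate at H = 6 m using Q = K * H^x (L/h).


Q = K * H^x
  = 0.5 * 6^0.7
  = 0.5 * 3.5051
  = 1.75 L/h


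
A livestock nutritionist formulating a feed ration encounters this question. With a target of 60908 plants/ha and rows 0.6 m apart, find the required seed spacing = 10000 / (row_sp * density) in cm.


spacing = 10000 / (row_sp * density)
        = 10000 / (0.6 * 60908)
        = 10000 / 36544.80
        = 0.27364 m = 27.36 cm


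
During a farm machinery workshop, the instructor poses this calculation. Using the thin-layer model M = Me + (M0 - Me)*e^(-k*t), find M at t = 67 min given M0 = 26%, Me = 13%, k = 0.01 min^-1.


M = Me + (M0 - Me) * e^(-k*t)
  = 13 + (26 - 13) * e^(-0.01*67)
  = 13 + 13 * e^(-0.670)
  = 13 + 13 * 0.51171
  = 13 + 6.6522
  = 19.65%


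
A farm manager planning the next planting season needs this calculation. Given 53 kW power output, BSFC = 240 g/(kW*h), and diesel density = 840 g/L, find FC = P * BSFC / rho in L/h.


FC = P * BSFC / rho_fuel
   = 53 * 240 / 840
   = 12720 / 840
   = 15.14 L/h


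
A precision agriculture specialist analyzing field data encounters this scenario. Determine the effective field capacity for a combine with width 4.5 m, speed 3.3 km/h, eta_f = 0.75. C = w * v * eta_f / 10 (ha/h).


C = w * v * eta_f / 10
  = 4.5 * 3.3 * 0.75 / 10
  = 11.14 / 10
  = 1.11 ha/h


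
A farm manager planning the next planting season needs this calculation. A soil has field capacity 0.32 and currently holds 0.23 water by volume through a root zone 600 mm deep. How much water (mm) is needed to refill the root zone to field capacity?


SMD = (FC - theta) * D
    = (0.32 - 0.23) * 600
    = 0.090 * 600
    = 54 mm


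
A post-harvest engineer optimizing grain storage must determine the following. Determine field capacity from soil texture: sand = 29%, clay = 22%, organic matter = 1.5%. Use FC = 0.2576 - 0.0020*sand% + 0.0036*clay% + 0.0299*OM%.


FC = 0.2576 - 0.0020*29 + 0.0036*22 + 0.0299*1.5
   = 0.2576 - 0.0580 + 0.0792 + 0.0449
   = 0.3237


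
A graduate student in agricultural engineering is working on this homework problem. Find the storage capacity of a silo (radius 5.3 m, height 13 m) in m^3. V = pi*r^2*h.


V = pi * r^2 * h
  = pi * 5.3^2 * 13
  = pi * 28.09 * 13
  = 1147.22 m^3


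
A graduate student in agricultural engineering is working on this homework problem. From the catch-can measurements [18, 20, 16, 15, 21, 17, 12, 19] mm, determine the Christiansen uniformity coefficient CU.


xbar = 138 / 8 = 17.250
sum|xi - xbar| = 18
CU = 100 * (1 - 18 / (8 * 17.250))
   = 100 * (1 - 0.1304)
   = 86.96%


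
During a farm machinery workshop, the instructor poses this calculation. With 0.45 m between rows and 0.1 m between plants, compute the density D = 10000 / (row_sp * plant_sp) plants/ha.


D = 10000 / (row_sp * plant_sp)
  = 10000 / (0.45 * 0.1)
  = 10000 / 0.0450
  = 222222.22 plants/ha


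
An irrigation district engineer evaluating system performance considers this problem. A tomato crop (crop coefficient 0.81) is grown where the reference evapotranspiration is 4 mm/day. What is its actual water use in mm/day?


ETc = Kc * ET0
    = 0.81 * 4
    = 3.24 mm/day


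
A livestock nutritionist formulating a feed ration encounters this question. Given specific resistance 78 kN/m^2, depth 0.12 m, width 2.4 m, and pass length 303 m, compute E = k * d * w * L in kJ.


E = k * d * w * L
  = 78 * 0.12 * 2.4 * 303
  = 6806.59 kJ


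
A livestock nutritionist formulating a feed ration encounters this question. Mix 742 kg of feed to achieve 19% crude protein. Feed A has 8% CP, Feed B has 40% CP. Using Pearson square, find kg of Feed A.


parts_A = CP_b - target = 40 - 19 = 21
parts_B = target - CP_a = 19 - 8 = 11
total_parts = 21 + 11 = 32
Feed A = 742 * 21 / 32 = 486.94 kg
Feed B = 742 * 11 / 32 = 255.06 kg

486.94 kg


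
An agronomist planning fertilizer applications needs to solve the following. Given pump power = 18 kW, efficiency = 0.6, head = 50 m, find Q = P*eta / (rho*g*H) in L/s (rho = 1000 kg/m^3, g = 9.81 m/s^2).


Q = (P * 1000 * eta) / (rho * g * H)
  = (18 * 1000 * 0.6) / (1000 * 9.81 * 50)
  = 10800 / 490500
  = 0.02202 m^3/s = 22.02 L/s


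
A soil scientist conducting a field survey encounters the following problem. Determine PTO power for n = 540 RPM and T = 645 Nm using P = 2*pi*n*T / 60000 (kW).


P = 2*pi*n*T / 60000
  = 2*pi * 540 * 645 / 60000
  = 2188433.44 / 60000
  = 36.47 kW


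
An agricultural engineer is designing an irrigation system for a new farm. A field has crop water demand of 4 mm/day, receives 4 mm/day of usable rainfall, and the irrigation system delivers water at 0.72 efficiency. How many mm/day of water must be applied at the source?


IWR = (ETc - Pe) / Ea
    = (4 - 4) / 0.72
    = 0 / 0.72
    = 0 mm/day


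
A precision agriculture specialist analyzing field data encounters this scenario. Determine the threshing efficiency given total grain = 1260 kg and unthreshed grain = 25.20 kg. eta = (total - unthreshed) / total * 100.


eta = (total - unthreshed) / total * 100
    = (1260 - 25.20) / 1260 * 100
    = 1234.80 / 1260 * 100
    = 98%


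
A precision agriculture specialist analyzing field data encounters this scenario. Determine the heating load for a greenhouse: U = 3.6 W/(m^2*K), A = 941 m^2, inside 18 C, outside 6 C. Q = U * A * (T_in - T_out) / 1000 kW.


dT = 18 - (6) = 12 K
Q = U * A * dT
  = 3.6 * 941 * 12
  = 40651.20 W = 40.65 kW


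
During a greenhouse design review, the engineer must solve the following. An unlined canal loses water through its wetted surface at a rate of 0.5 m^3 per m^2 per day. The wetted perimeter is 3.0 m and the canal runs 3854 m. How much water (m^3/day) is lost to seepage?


S = C * P * L
  = 0.5 * 3.0 * 3854
  = 5781 m^3/day


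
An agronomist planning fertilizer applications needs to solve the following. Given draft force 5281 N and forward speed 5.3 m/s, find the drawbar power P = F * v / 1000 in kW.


P = F * v / 1000
  = 5281 * 5.3 / 1000
  = 27989.30 / 1000
  = 27.99 kW


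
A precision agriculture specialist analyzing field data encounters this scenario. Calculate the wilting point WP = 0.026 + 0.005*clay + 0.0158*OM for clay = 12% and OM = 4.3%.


WP = 0.026 + 0.005*12 + 0.0158*4.3
   = 0.026 + 0.0600 + 0.0679
   = 0.1539


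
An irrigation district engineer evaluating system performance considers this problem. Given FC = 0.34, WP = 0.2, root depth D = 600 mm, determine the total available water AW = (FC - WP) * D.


AW = (FC - WP) * D
   = (0.34 - 0.2) * 600
   = 0.14 * 600
   = 84 mm


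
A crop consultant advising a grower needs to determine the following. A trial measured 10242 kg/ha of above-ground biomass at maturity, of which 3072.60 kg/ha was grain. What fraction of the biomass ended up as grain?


HI = grain_yield / biomass
   = 3072.60 / 10242
   = 0.30


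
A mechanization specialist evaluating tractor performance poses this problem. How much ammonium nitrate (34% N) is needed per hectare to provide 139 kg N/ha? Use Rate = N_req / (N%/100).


Rate = N_required / (N_content / 100)
     = 139 / (34 / 100)
     = 139 / 0.34
     = 408.82 kg/ha


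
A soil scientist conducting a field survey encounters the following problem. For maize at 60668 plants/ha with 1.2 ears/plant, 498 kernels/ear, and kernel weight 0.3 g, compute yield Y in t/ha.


Y = density * ears * kernels * kw
  = 60668 * 1.2 * 498 * 0.3 g/ha
  = 10876559.04 g/ha
  = 10876.56 kg/ha = 10.88 t/ha


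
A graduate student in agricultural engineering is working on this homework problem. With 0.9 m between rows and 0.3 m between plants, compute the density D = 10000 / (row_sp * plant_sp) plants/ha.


D = 10000 / (row_sp * plant_sp)
  = 10000 / (0.9 * 0.3)
  = 10000 / 0.2700
  = 37037.04 plants/ha


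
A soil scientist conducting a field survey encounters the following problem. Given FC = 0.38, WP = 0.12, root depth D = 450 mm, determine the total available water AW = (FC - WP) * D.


AW = (FC - WP) * D
   = (0.38 - 0.12) * 450
   = 0.26 * 450
   = 117 mm


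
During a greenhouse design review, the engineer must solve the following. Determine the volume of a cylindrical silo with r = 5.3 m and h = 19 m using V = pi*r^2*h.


V = pi * r^2 * h
  = pi * 5.3^2 * 19
  = pi * 28.09 * 19
  = 1676.70 m^3


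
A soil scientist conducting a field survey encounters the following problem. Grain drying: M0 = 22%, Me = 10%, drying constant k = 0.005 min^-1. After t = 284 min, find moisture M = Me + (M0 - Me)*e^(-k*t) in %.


M = Me + (M0 - Me) * e^(-k*t)
  = 10 + (22 - 10) * e^(-0.005*284)
  = 10 + 12 * e^(-1.420)
  = 10 + 12 * 0.24171
  = 10 + 2.9006
  = 12.90%


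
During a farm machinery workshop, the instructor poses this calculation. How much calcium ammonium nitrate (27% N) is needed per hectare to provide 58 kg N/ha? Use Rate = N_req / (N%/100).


Rate = N_required / (N_content / 100)
     = 58 / (27 / 100)
     = 58 / 0.27
     = 214.81 kg/ha


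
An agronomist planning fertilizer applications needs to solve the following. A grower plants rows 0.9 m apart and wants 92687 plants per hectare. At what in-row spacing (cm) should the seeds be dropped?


spacing = 10000 / (row_sp * density)
        = 10000 / (0.9 * 92687)
        = 10000 / 83418.30
        = 0.11988 m = 11.99 cm


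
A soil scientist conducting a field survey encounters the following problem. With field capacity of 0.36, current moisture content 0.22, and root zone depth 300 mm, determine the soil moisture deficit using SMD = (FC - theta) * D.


SMD = (FC - theta) * D
    = (0.36 - 0.22) * 300
    = 0.140 * 300
    = 42 mm


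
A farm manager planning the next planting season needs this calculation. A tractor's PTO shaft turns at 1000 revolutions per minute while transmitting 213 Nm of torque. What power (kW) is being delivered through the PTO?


P = 2*pi*n*T / 60000
  = 2*pi * 1000 * 213 / 60000
  = 1338318.47 / 60000
  = 22.31 kW


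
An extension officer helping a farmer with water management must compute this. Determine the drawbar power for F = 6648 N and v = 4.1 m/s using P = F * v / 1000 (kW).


P = F * v / 1000
  = 6648 * 4.1 / 1000
  = 27256.80 / 1000
  = 27.26 kW


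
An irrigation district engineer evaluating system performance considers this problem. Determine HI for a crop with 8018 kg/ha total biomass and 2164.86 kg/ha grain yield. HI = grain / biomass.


HI = grain_yield / biomass
   = 2164.86 / 8018
   = 0.27


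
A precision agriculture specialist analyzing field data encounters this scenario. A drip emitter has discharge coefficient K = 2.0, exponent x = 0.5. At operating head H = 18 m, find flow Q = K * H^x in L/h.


Q = K * H^x
  = 2.0 * 18^0.5
  = 2.0 * 4.2426
  = 8.49 L/h


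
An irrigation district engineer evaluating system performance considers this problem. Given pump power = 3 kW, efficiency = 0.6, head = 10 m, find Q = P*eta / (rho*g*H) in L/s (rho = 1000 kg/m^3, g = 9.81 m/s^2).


Q = (P * 1000 * eta) / (rho * g * H)
  = (3 * 1000 * 0.6) / (1000 * 9.81 * 10)
  = 1800 / 98100
  = 0.01835 m^3/s = 18.35 L/s


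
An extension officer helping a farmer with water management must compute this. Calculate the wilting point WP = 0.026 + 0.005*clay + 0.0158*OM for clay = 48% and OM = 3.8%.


WP = 0.026 + 0.005*48 + 0.0158*3.8
   = 0.026 + 0.2400 + 0.0600
   = 0.3260


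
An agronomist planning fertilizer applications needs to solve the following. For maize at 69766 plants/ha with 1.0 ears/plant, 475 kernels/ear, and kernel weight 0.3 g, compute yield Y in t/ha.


Y = density * ears * kernels * kw
  = 69766 * 1.0 * 475 * 0.3 g/ha
  = 9941655 g/ha
  = 9941.66 kg/ha = 9.94 t/ha


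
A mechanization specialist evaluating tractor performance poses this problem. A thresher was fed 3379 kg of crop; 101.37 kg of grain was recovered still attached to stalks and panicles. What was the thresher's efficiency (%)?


eta = (total - unthreshed) / total * 100
    = (3379 - 101.37) / 3379 * 100
    = 3277.63 / 3379 * 100
    = 97%


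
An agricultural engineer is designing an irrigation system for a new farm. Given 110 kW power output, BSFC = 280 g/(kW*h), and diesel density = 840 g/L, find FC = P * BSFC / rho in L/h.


FC = P * BSFC / rho_fuel
   = 110 * 280 / 840
   = 30800 / 840
   = 36.67 L/h


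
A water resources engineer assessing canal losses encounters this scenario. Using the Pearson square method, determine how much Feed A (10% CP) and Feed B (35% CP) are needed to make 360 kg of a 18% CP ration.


parts_A = CP_b - target = 35 - 18 = 17
parts_B = target - CP_a = 18 - 10 = 8
total_parts = 17 + 8 = 25
Feed A = 360 * 17 / 25 = 244.80 kg
Feed B = 360 * 8 / 25 = 115.20 kg

244.80 kg


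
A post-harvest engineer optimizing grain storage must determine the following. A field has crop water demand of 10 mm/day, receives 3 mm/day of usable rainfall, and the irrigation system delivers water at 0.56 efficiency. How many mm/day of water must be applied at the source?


IWR = (ETc - Pe) / Ea
    = (10 - 3) / 0.56
    = 7 / 0.56
    = 12.50 mm/day


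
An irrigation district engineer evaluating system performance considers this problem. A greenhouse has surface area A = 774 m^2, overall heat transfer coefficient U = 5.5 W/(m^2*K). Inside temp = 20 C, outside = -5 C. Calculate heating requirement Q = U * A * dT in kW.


dT = 20 - (-5) = 25 K
Q = U * A * dT
  = 5.5 * 774 * 25
  = 106425 W = 106.43 kW


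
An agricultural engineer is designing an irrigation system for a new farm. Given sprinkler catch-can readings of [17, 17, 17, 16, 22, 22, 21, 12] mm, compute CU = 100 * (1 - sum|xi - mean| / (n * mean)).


xbar = 144 / 8 = 18
sum|xi - xbar| = 22
CU = 100 * (1 - 22 / (8 * 18))
   = 100 * (1 - 0.1528)
   = 84.72%


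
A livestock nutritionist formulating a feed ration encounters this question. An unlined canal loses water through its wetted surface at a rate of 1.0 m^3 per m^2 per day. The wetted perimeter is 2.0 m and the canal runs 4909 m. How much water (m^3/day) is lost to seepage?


S = C * P * L
  = 1.0 * 2.0 * 4909
  = 9818 m^3/day


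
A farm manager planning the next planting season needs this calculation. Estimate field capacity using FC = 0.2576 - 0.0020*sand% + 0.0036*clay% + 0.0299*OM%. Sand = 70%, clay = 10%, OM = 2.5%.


FC = 0.2576 - 0.0020*70 + 0.0036*10 + 0.0299*2.5
   = 0.2576 - 0.1400 + 0.0360 + 0.0748
   = 0.2284


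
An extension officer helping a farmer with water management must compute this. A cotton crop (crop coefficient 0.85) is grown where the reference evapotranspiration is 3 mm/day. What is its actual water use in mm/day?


ETc = Kc * ET0
    = 0.85 * 3
    = 2.55 mm/day


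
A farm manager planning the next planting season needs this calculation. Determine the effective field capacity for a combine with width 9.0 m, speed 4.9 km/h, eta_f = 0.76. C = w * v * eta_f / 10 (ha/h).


C = w * v * eta_f / 10
  = 9.0 * 4.9 * 0.76 / 10
  = 33.52 / 10
  = 3.35 ha/h


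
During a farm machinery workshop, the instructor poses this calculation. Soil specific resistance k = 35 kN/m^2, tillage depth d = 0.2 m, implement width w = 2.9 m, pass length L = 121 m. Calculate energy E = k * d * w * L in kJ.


E = k * d * w * L
  = 35 * 0.2 * 2.9 * 121
  = 2456.30 kJ


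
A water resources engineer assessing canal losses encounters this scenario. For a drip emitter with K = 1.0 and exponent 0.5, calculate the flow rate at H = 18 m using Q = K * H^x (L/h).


Q = K * H^x
  = 1.0 * 18^0.5
  = 1.0 * 4.2426
  = 4.24 L/h


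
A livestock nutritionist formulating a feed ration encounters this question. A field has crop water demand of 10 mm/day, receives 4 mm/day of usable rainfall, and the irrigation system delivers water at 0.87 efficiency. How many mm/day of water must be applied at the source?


IWR = (ETc - Pe) / Ea
    = (10 - 4) / 0.87
    = 6 / 0.87
    = 6.90 mm/day


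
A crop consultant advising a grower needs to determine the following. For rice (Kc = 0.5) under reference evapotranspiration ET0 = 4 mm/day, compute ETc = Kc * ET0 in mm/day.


ETc = Kc * ET0
    = 0.5 * 4
    = 2 mm/day


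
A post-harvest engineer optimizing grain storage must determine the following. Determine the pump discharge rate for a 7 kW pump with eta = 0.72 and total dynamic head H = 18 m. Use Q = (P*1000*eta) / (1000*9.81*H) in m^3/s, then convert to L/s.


Q = (P * 1000 * eta) / (rho * g * H)
  = (7 * 1000 * 0.72) / (1000 * 9.81 * 18)
  = 5040 / 176580
  = 0.02854 m^3/s = 28.54 L/s


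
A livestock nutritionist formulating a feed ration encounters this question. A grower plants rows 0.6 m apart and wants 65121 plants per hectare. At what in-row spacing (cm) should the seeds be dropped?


spacing = 10000 / (row_sp * density)
        = 10000 / (0.6 * 65121)
        = 10000 / 39072.60
        = 0.25593 m = 25.59 cm


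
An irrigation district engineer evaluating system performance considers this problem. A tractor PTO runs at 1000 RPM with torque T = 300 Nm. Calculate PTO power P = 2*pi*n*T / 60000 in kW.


P = 2*pi*n*T / 60000
  = 2*pi * 1000 * 300 / 60000
  = 1884955.59 / 60000
  = 31.42 kW


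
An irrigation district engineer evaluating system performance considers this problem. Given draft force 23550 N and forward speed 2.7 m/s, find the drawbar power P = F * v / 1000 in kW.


P = F * v / 1000
  = 23550 * 2.7 / 1000
  = 63585 / 1000
  = 63.59 kW


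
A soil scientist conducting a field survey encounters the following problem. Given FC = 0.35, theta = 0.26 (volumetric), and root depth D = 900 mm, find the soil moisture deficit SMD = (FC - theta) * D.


SMD = (FC - theta) * D
    = (0.35 - 0.26) * 900
    = 0.090 * 900
    = 81 mm


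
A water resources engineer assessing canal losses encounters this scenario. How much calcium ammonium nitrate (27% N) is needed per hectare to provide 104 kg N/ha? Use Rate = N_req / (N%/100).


Rate = N_required / (N_content / 100)
     = 104 / (27 / 100)
     = 104 / 0.27
     = 385.19 kg/ha


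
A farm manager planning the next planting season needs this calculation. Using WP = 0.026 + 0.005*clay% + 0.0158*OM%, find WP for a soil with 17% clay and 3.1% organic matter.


WP = 0.026 + 0.005*17 + 0.0158*3.1
   = 0.026 + 0.0850 + 0.0490
   = 0.1600


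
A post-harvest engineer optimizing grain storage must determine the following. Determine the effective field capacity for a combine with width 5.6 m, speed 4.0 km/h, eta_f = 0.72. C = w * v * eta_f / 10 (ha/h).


C = w * v * eta_f / 10
  = 5.6 * 4.0 * 0.72 / 10
  = 16.13 / 10
  = 1.61 ha/h


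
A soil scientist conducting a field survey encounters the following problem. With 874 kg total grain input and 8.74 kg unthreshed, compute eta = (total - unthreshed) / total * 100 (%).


eta = (total - unthreshed) / total * 100
    = (874 - 8.74) / 874 * 100
    = 865.26 / 874 * 100
    = 99%


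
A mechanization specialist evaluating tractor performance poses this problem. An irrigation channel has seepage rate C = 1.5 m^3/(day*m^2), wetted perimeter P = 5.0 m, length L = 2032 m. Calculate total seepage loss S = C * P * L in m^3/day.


S = C * P * L
  = 1.5 * 5.0 * 2032
  = 15240 m^3/day


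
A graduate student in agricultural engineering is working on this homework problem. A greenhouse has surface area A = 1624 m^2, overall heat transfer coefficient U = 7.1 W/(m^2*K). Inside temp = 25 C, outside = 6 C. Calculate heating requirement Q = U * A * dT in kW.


dT = 25 - (6) = 19 K
Q = U * A * dT
  = 7.1 * 1624 * 19
  = 219077.60 W = 219.08 kW


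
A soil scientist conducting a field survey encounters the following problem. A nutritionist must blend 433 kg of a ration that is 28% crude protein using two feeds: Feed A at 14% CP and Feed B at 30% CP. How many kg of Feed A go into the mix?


parts_A = CP_b - target = 30 - 28 = 2
parts_B = target - CP_a = 28 - 14 = 14
total_parts = 2 + 14 = 16
Feed A = 433 * 2 / 16 = 54.13 kg
Feed B = 433 * 14 / 16 = 378.88 kg

54.13 kg


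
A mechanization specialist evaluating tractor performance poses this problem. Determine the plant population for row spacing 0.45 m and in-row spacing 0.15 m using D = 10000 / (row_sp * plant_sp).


D = 10000 / (row_sp * plant_sp)
  = 10000 / (0.45 * 0.15)
  = 10000 / 0.0675
  = 148148.15 plants/ha


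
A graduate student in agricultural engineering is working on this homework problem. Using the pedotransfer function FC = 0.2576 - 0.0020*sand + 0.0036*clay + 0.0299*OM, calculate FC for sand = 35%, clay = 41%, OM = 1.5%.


FC = 0.2576 - 0.0020*35 + 0.0036*41 + 0.0299*1.5
   = 0.2576 - 0.0700 + 0.1476 + 0.0449
   = 0.3801


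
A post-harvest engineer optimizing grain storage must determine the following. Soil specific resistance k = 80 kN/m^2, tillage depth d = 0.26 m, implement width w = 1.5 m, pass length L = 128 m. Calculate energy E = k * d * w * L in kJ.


E = k * d * w * L
  = 80 * 0.26 * 1.5 * 128
  = 3993.60 kJ


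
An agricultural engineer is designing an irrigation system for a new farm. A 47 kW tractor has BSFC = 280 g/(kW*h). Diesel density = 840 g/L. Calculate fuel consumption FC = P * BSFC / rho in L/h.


FC = P * BSFC / rho_fuel
   = 47 * 280 / 840
   = 13160 / 840
   = 15.67 L/h


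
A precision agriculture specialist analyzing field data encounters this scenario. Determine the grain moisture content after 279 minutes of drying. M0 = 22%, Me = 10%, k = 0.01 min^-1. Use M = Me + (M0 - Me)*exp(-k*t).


M = Me + (M0 - Me) * e^(-k*t)
  = 10 + (22 - 10) * e^(-0.01*279)
  = 10 + 12 * e^(-2.790)
  = 10 + 12 * 0.06142
  = 10 + 0.7371
  = 10.74%


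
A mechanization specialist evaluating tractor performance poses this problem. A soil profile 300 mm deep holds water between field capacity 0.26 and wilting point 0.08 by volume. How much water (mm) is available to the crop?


AW = (FC - WP) * D
   = (0.26 - 0.08) * 300
   = 0.18 * 300
   = 54 mm


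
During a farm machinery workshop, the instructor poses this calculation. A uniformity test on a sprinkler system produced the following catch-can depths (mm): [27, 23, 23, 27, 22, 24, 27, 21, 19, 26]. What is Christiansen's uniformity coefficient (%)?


xbar = 239 / 10 = 23.900
sum|xi - xbar| = 23
CU = 100 * (1 - 23 / (10 * 23.900))
   = 100 * (1 - 0.0962)
   = 90.38%


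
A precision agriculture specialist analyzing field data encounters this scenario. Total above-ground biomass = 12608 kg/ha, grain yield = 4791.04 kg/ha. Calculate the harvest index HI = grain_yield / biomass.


HI = grain_yield / biomass
   = 4791.04 / 12608
   = 0.38


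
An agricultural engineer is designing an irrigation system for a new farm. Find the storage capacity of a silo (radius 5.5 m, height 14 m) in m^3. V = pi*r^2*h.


V = pi * r^2 * h
  = pi * 5.5^2 * 14
  = pi * 30.25 * 14
  = 1330.46 m^3


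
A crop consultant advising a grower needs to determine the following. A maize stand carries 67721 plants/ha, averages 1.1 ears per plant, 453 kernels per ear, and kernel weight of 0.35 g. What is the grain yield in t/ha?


Y = density * ears * kernels * kw
  = 67721 * 1.1 * 453 * 0.35 g/ha
  = 11810881.01 g/ha
  = 11810.88 kg/ha = 11.81 t/ha


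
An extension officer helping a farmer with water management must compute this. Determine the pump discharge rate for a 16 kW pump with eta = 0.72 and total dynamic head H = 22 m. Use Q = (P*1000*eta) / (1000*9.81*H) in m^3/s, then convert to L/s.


Q = (P * 1000 * eta) / (rho * g * H)
  = (16 * 1000 * 0.72) / (1000 * 9.81 * 22)
  = 11520 / 215820
  = 0.05338 m^3/s = 53.38 L/s


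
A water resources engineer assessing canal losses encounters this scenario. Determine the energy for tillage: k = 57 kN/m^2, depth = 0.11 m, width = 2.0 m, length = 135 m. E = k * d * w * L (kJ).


E = k * d * w * L
  = 57 * 0.11 * 2.0 * 135
  = 1692.90 kJ


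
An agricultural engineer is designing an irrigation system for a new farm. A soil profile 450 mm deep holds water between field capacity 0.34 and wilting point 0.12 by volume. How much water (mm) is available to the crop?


AW = (FC - WP) * D
   = (0.34 - 0.12) * 450
   = 0.22 * 450
   = 99 mm


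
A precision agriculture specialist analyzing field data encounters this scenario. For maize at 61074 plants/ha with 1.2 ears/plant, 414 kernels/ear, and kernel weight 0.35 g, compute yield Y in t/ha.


Y = density * ears * kernels * kw
  = 61074 * 1.2 * 414 * 0.35 g/ha
  = 10619547.12 g/ha
  = 10619.55 kg/ha = 10.62 t/ha


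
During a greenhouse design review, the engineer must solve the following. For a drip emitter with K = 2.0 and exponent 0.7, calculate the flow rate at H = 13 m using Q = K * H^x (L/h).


Q = K * H^x
  = 2.0 * 13^0.7
  = 2.0 * 6.0223
  = 12.04 L/h


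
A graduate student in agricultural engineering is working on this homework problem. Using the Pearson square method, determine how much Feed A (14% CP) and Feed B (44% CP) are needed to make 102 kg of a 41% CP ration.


parts_A = CP_b - target = 44 - 41 = 3
parts_B = target - CP_a = 41 - 14 = 27
total_parts = 3 + 27 = 30
Feed A = 102 * 3 / 30 = 10.20 kg
Feed B = 102 * 27 / 30 = 91.80 kg

10.20 kg


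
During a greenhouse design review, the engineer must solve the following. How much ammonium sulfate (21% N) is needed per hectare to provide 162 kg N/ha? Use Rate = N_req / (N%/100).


Rate = N_required / (N_content / 100)
     = 162 / (21 / 100)
     = 162 / 0.21
     = 771.43 kg/ha


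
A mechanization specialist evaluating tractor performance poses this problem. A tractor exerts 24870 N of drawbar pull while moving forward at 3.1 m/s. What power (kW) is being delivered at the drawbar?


P = F * v / 1000
  = 24870 * 3.1 / 1000
  = 77097 / 1000
  = 77.10 kW


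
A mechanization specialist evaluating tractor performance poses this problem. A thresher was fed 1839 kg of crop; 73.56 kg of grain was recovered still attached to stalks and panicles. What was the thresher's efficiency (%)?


eta = (total - unthreshed) / total * 100
    = (1839 - 73.56) / 1839 * 100
    = 1765.44 / 1839 * 100
    = 96%


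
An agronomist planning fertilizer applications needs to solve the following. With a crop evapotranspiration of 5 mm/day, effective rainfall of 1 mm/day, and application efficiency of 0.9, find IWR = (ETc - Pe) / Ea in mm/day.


IWR = (ETc - Pe) / Ea
    = (5 - 1) / 0.9
    = 4 / 0.9
    = 4.44 mm/day


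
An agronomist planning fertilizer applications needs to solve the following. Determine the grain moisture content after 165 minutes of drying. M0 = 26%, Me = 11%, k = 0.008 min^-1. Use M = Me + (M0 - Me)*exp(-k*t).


M = Me + (M0 - Me) * e^(-k*t)
  = 11 + (26 - 11) * e^(-0.008*165)
  = 11 + 15 * e^(-1.320)
  = 11 + 15 * 0.26714
  = 11 + 4.0070
  = 15.01%


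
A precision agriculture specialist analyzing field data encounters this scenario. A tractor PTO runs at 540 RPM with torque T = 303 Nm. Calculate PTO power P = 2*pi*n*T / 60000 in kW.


P = 2*pi*n*T / 60000
  = 2*pi * 540 * 303 / 60000
  = 1028054.78 / 60000
  = 17.13 kW


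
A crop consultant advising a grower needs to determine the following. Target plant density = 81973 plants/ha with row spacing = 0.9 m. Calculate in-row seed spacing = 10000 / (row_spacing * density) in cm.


spacing = 10000 / (row_sp * density)
        = 10000 / (0.9 * 81973)
        = 10000 / 73775.70
        = 0.13555 m = 13.55 cm


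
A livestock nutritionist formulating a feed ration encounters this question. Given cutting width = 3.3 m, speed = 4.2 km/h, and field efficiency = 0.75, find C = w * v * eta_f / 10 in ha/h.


C = w * v * eta_f / 10
  = 3.3 * 4.2 * 0.75 / 10
  = 10.40 / 10
  = 1.04 ha/h
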